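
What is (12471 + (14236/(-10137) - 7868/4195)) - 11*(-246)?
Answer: 645258121619/42524715 ≈ 15174.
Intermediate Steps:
(12471 + (14236/(-10137) - 7868/4195)) - 11*(-246) = (12471 + (14236*(-1/10137) - 7868*1/4195)) + 2706 = (12471 + (-14236/10137 - 7868/4195)) + 2706 = (12471 - 139477936/42524715) + 2706 = 530186242829/42524715 + 2706 = 645258121619/42524715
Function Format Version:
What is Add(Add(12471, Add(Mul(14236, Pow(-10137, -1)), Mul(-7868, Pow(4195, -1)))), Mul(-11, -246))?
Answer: Rational(645258121619, 42524715) ≈ 15174.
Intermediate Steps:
Add(Add(12471, Add(Mul(14236, Pow(-10137, -1)), Mul(-7868, Pow(4195, -1)))), Mul(-11, -246)) = Add(Add(12471, Add(Mul(14236, Rational(-1, 10137)), Mul(-7868, Rational(1, 4195)))), 2706) = Add(Add(12471, Add(Rational(-14236, 10137), Rational(-7868, 4195))), 2706) = Add(Add(12471, Rational(-139477936, 42524715)), 2706) = Add(Rational(530186242829, 42524715), 2706) = Rational(645258121619, 42524715)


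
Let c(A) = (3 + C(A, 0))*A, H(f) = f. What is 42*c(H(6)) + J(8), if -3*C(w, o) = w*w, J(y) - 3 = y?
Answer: -2257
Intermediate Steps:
J(y) = 3 + y
C(w, o) = -w²/3 (C(w, o) = -w*w/3 = -w²/3)
c(A) = A*(3 - A²/3) (c(A) = (3 - A²/3)*A = A*(3 - A²/3))
42*c(H(6)) + J(8) = 42*((⅓)*6*(9 - 1*6²)) + (3 + 8) = 42*((⅓)*6*(9 - 1*36)) + 11 = 42*((⅓)*6*(9 - 36)) + 11 = 42*((⅓)*6*(-27)) + 11 = 42*(-54) + 11 = -2268 + 11 = -2257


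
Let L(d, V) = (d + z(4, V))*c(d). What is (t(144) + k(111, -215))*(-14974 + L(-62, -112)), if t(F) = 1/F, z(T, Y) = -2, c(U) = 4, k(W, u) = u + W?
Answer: 114034625/72 ≈ 1.5838e+6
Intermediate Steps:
k(W, u) = W + u
L(d, V) = -8 + 4*d (L(d, V) = (d - 2)*4 = (-2 + d)*4 = -8 + 4*d)
(t(144) + k(111, -215))*(-14974 + L(-62, -112)) = (1/144 + (111 - 215))*(-14974 + (-8 + 4*(-62))) = (1/144 - 104)*(-14974 + (-8 - 248)) = -14975*(-14974 - 256)/144 = -14975/144*(-15230) = 114034625/72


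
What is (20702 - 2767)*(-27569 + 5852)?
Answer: -389494395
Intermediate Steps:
(20702 - 2767)*(-27569 + 5852) = 17935*(-21717) = -389494395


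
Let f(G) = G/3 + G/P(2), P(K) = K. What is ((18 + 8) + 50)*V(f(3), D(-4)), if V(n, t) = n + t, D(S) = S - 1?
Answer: -190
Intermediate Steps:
D(S) = -1 + S
f(G) = 5*G/6 (f(G) = G/3 + G/2 = 5*G/6)
((18 + 8) + 50)*V(f(3), D(-4)) = ((18 + 8) + 50)*((⅚)*3 + (-1 - 4)) = (26 + 50)*(5/2 - 5) = 76*(-5/2) = -190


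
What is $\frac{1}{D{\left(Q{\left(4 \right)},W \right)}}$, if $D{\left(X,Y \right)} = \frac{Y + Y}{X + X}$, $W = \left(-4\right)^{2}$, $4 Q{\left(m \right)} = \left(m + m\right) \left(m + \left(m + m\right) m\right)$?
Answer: $\frac{9}{2} \approx 4.5$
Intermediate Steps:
$Q{\left(m \right)} = \frac{m \left(m + 2 m^{2}\right)}{2}$ ($Q{\left(m \right)} = \frac{\left(m + m\right) \left(m + \left(m + m\right) m\right)}{4} = \frac{2 m \left(m + 2 m m\right)}{4} = \frac{2 m \left(m + 2 m^{2}\right)}{4} = \frac{m \left(m + 2 m^{2}\right)}{2}$)
$W = 16$
$D{\left(X,Y \right)} = \frac{Y}{X}$ ($D{\left(X,Y \right)} = \frac{2 Y}{2 X} = 2 Y \frac{1}{2 X} = \frac{Y}{X}$)
$\frac{1}{D{\left(Q{\left(4 \right)},W \right)}} = \frac{1}{16 \frac{1}{4^{2} \left(\frac{1}{2} + 4\right)}} = \frac{1}{16 \frac{1}{16 \cdot \frac{9}{2}}} = \frac{1}{16 \cdot \frac{1}{72}} = \frac{1}{\frac{2}{9}} = \frac{9}{2}$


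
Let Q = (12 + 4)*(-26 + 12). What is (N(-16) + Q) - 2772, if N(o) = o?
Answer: -3012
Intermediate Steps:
Q = -224 (Q = 16*(-14) = -224)
(N(-16) + Q) - 2772 = (-16 - 224) - 2772 = -240 - 2772 = -3012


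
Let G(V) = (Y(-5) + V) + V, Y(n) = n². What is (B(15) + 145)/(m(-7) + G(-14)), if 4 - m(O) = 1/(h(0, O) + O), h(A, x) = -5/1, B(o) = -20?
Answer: 1500/13 ≈ 115.38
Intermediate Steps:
h(A, x) = -5 (h(A, x) = -5*1 = -5)
G(V) = 25 + 2*V (G(V) = ((-5)² + V) + V = (25 + V) + V = 25 + 2*V)
m(O) = 4 - 1/(-5 + O)
(B(15) + 145)/(m(-7) + G(-14)) = (-20 + 145)/((-21 + 4*(-7))/(-5 - 7) + (25 + 2*(-14))) = 125/((-21 - 28)/(-12) + (25 - 28)) = 125/(-1/12*(-49) - 3) = 125/(49/12 - 3) = 125/(13/12) = 125*(12/13) = 1500/13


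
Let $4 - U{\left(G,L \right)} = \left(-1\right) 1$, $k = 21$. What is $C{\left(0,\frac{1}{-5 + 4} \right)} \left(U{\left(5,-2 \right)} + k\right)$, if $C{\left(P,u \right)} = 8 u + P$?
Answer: $-208$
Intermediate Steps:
$U{\left(G,L \right)} = 5$ ($U{\left(G,L \right)} = 4 - \left(-1\right) 1 = 4 - -1 = 4 + 1 = 5$)
$C{\left(P,u \right)} = P + 8 u$
$C{\left(0,\frac{1}{-5 + 4} \right)} \left(U{\left(5,-2 \right)} + k\right) = \left(0 + \frac{8}{-5 + 4}\right) \left(5 + 21\right) = \left(0 + \frac{8}{-1}\right) 26 = \left(0 + 8 \left(-1\right)\right) 26 = \left(0 - 8\right) 26 = \left(-8\right) 26 = -208$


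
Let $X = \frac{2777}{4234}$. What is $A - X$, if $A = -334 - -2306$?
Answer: $\frac{8346671}{4234} \approx 1971.3$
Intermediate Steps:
$X = \frac{2777}{4234}$ ($X = 2777 \cdot \frac{1}{4234} = \frac{2777}{4234} \approx 0.65588$)
$A = 1972$ ($A = -334 + 2306 = 1972$)
$A - X = 1972 - \frac{2777}{4234} = \frac{8346671}{4234}$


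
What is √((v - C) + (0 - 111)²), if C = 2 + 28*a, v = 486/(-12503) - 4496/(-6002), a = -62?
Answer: √19788516981304463269/37521503 ≈ 118.56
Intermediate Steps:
v = 26648258/37521503 (v = 486*(-1/12503) - 4496*(-1/6002) = -486/12503 + 2248/3001 = 26648258/37521503 ≈ 0.71021)
C = -1734 (C = 2 + 28*(-62) = 2 - 1736 = -1734)
√((v - C) + (0 - 111)²) = √((26648258/37521503 - 1*(-1734)) + (0 - 111)²) = √((26648258/37521503 + 1734) + (-111)²) = √(65088934460/37521503 + 12321) = √(527391372923/37521503) = √19788516981304463269/37521503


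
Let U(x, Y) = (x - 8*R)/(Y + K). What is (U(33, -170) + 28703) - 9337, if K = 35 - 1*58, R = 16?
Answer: 3737733/193 ≈ 19367.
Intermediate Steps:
K = -23 (K = 35 - 58 = -23)
U(x, Y) = (-128 + x)/(-23 + Y) (U(x, Y) = (x - 8*16)/(Y - 23) = (x - 128)/(-23 + Y) = (-128 + x)/(-23 + Y))
(U(33, -170) + 28703) - 9337 = ((-128 + 33)/(-23 - 170) + 28703) - 9337 = (-95/(-193) + 28703) - 9337 = (-1/193*(-95) + 28703) - 9337 = (95/193 + 28703) - 9337 = 5539774/193 - 9337 = 3737733/193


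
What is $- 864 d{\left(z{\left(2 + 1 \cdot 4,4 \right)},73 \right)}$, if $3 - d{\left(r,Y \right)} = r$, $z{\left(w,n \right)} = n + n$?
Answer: $4320$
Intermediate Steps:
$z{\left(w,n \right)} = 2 n$
$d{\left(r,Y \right)} = 3 - r$
$- 864 d{\left(z{\left(2 + 1 \cdot 4,4 \right)},73 \right)} = - 864 \left(3 - 2 \cdot 4\right) = - 864 \left(3 - 8\right) = \left(-864\right) \left(-5\right) = 4320$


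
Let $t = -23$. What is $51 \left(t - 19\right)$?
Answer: $-2142$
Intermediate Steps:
$51 \left(t - 19\right) = 51 \left(-23 - 19\right) = 51 \left(-42\right) = -2142$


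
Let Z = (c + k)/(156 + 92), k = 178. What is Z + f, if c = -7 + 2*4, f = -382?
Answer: -94557/248 ≈ -381.28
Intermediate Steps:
c = 1 (c = -7 + 8 = 1)
Z = 179/248 (Z = (1 + 178)/(156 + 92) = 179/248 ≈ 0.72177)
Z + f = 179/248 - 382 = -94557/248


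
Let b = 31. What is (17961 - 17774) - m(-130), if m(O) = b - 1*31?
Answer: 187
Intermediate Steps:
m(O) = 0 (m(O) = 31 - 1*31 = 31 - 31 = 0)
(17961 - 17774) - m(-130) = (17961 - 17774) - 1*0 = 187 + 0 = 187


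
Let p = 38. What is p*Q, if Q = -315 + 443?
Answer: 4864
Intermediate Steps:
Q = 128
p*Q = 38*128 = 4864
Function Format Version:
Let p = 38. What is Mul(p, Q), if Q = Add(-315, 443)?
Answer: 4864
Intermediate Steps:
Q = 128
Mul(p, Q) = Mul(38, 128) = 4864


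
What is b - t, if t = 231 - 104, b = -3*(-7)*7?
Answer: 20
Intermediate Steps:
b = 147 (b = 21*7 = 147)
t = 127
b - t = 147 - 1*127 = 147 - 127 = 20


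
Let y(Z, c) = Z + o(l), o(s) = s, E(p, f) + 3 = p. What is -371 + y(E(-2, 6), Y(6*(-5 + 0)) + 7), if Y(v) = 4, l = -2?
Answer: -378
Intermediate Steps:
E(p, f) = -3 + p
y(Z, c) = -2 + Z (y(Z, c) = Z - 2 = -2 + Z)
-371 + y(E(-2, 6), Y(6*(-5 + 0)) + 7) = -371 + (-2 + (-3 - 2)) = -371 + (-2 - 5) = -371 - 7 = -378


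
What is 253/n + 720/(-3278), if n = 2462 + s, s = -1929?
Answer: 222787/873587 ≈ 0.25503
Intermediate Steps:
n = 533 (n = 2462 - 1929 = 533)
253/n + 720/(-3278) = 253/533 + 720/(-3278) = 253*(1/533) + 720*(-1/3278) = 253/533 - 360/1639 = 222787/873587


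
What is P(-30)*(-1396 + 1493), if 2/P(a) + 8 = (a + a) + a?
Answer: -97/49 ≈ -1.9796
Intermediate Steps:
P(a) = 2/(-8 + 3*a) (P(a) = 2/(-8 + ((a + a) + a)) = 2/(-8 + (2*a + a)) = 2/(-8 + 3*a))
P(-30)*(-1396 + 1493) = (2/(-8 + 3*(-30)))*(-1396 + 1493) = (2/(-8 - 90))*97 = (2/(-98))*97 = (2*(-1/98))*97 = -1/49*97 = -97/49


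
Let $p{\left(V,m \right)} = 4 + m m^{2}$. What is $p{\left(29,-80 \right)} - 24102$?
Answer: $-536098$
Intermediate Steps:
$p{\left(V,m \right)} = 4 + m^{3}$
$p{\left(29,-80 \right)} - 24102 = \left(4 + \left(-80\right)^{3}\right) - 24102 = \left(4 - 512000\right) - 24102 = -511996 - 24102 = -536098$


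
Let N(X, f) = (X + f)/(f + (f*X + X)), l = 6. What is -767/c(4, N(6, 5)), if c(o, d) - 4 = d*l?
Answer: -31447/230 ≈ -136.73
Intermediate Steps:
N(X, f) = (X + f)/(X + f + X*f) (N(X, f) = (X + f)/(f + (X*f + X)) = (X + f)/(f + (X + X*f)) = (X + f)/(X + f + X*f))
c(o, d) = 4 + 6*d (c(o, d) = 4 + d*6 = 4 + 6*d)
-767/c(4, N(6, 5)) = -767/(4 + 6*((6 + 5)/(6 + 5 + 6*5))) = -767/(4 + 6*(11/(6 + 5 + 30))) = -767/(4 + 6*(11/41)) = -767/(4 + 66/41) = -767/230/41 = -767*41/230 = -31447/230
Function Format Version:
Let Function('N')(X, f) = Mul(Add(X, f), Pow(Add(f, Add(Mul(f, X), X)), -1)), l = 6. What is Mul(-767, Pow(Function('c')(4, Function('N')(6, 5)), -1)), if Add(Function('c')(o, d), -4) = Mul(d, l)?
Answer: Rational(-31447, 230) ≈ -136.73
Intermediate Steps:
Function('N')(X, f) = Mul(Pow(Add(X, f, Mul(X, f)), -1), Add(X, f)) (Function('N')(X, f) = Mul(Add(X, f), Pow(Add(f, Add(Mul(X, f), X)), -1)) = Mul(Add(X, f), Pow(Add(f, Add(X, Mul(X, f))), -1)) = Mul(Add(X, f), Pow(Add(X, f, Mul(X, f)), -1)) = Mul(Pow(Add(X, f, Mul(X, f)), -1), Add(X, f)))
Function('c')(o, d) = Add(4, Mul(6, d)) (Function('c')(o, d) = Add(4, Mul(d, 6)) = Add(4, Mul(6, d)))
Mul(-767, Pow(Function('c')(4, Function('N')(6, 5)), -1)) = Mul(-767, Pow(Add(4, Mul(6, Mul(Pow(Add(6, 5, Mul(6, 5)), -1), Add(6, 5)))), -1)) = Mul(-767, Pow(Add(4, Mul(6, Mul(Pow(Add(6, 5, 30), -1), 11))), -1)) = Mul(-767, Pow(Add(4, Mul(6, Mul(Pow(41, -1), 11))), -1)) = Mul(-767, Pow(Add(4, Mul(6, Mul(Rational(1, 41), 11))), -1)) = Mul(-767, Pow(Add(4, Mul(6, Rational(11, 41))), -1)) = Mul(-767, Pow(Add(4, Rational(66, 41)), -1)) = Mul(-767, Pow(Rational(230, 41), -1)) = Mul(-767, Rational(41, 230)) = Rational(-31447, 230)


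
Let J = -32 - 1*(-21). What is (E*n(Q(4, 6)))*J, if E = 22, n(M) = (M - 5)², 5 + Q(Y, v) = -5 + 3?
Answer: -34848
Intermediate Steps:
Q(Y, v) = -7 (Q(Y, v) = -5 + (-5 + 3) = -5 - 2 = -7)
n(M) = (-5 + M)²
J = -11 (J = -32 + 21 = -11)
(E*n(Q(4, 6)))*J = (22*(-5 - 7)²)*(-11) = (22*(-12)²)*(-11) = (22*144)*(-11) = 3168*(-11) = -34848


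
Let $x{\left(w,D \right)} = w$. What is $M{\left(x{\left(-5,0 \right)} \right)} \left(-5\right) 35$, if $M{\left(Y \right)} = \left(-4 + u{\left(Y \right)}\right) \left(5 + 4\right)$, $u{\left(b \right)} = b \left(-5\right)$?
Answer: $-33075$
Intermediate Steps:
$u{\left(b \right)} = - 5 b$
$M{\left(Y \right)} = -36 - 45 Y$ ($M{\left(Y \right)} = \left(-4 - 5 Y\right) \left(5 + 4\right) = \left(-4 - 5 Y\right) 9 = -36 - 45 Y$)
$M{\left(x{\left(-5,0 \right)} \right)} \left(-5\right) 35 = \left(-36 - -225\right) \left(-5\right) 35 = \left(-36 + 225\right) \left(-5\right) 35 = 189 \left(-5\right) 35 = \left(-945\right) 35 = -33075$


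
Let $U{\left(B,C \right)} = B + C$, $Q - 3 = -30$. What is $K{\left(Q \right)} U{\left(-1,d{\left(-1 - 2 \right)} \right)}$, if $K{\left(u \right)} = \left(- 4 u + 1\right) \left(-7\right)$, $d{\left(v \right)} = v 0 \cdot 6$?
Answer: $763$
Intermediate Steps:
$d{\left(v \right)} = 0$ ($d{\left(v \right)} = v 0 = 0$)
$Q = -27$ ($Q = 3 - 30 = -27$)
$K{\left(u \right)} = -7 + 28 u$ ($K{\left(u \right)} = \left(1 - 4 u\right) \left(-7\right) = -7 + 28 u$)
$K{\left(Q \right)} U{\left(-1,d{\left(-1 - 2 \right)} \right)} = \left(-7 + 28 \left(-27\right)\right) \left(-1 + 0\right) = \left(-7 - 756\right) \left(-1\right) = \left(-763\right) \left(-1\right) = 763$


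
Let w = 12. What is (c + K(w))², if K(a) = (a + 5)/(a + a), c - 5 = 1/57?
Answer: 6817321/207936 ≈ 32.786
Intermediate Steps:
c = 286/57 (c = 5 + 1/57 = 286/57 ≈ 5.0175)
K(a) = (5 + a)/(2*a) (K(a) = (5 + a)/((2*a)) = (5 + a)*(1/(2*a)) = (5 + a)/(2*a))
(c + K(w))² = (286/57 + (½)*(5 + 12)/12)² = (286/57 + (½)*(1/12)*17)² = (286/57 + 17/24)² = (2611/456)² = 6817321/207936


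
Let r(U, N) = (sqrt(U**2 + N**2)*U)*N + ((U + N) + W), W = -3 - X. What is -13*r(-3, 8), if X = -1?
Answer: -39 + 312*sqrt(73) ≈ 2626.7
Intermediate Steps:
W = -2 (W = -3 - 1*(-1) = -3 + 1 = -2)
r(U, N) = -2 + N + U + N*U*sqrt(N**2 + U**2) (r(U, N) = (sqrt(U**2 + N**2)*U)*N + ((U + N) - 2) = (sqrt(N**2 + U**2)*U)*N + ((N + U) - 2) = (U*sqrt(N**2 + U**2))*N + (-2 + N + U) = N*U*sqrt(N**2 + U**2) + (-2 + N + U) = -2 + N + U + N*U*sqrt(N**2 + U**2))
-13*r(-3, 8) = -13*(-2 + 8 - 3 + 8*(-3)*sqrt(8**2 + (-3)**2)) = -13*(-2 + 8 - 3 + 8*(-3)*sqrt(64 + 9)) = -13*(-2 + 8 - 3 + 8*(-3)*sqrt(73)) = -13*(-2 + 8 - 3 - 24*sqrt(73)) = -13*(3 - 24*sqrt(73)) = -39 + 312*sqrt(73)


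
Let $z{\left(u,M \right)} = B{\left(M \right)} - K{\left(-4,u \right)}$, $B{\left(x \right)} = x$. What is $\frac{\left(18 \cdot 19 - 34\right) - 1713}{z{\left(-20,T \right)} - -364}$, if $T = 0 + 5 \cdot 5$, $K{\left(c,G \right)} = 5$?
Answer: $- \frac{1405}{384} \approx -3.6589$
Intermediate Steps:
$T = 25$ ($T = 0 + 25 = 25$)
$z{\left(u,M \right)} = -5 + M$ ($z{\left(u,M \right)} = M - 5 = -5 + M$)
$\frac{\left(18 \cdot 19 - 34\right) - 1713}{z{\left(-20,T \right)} - -364} = \frac{\left(18 \cdot 19 - 34\right) - 1713}{\left(-5 + 25\right) - -364} = \frac{\left(342 - 34\right) - 1713}{20 + 364} = \frac{308 - 1713}{384} = \left(-1405\right) \frac{1}{384} = - \frac{1405}{384}$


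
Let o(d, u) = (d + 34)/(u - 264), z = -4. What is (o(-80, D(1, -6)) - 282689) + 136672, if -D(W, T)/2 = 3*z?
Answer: -17522017/120 ≈ -1.4602e+5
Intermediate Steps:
D(W, T) = 24 (D(W, T) = -6*(-4) = -2*(-12) = 24)
o(d, u) = (34 + d)/(-264 + u)
(o(-80, D(1, -6)) - 282689) + 136672 = ((34 - 80)/(-264 + 24) - 282689) + 136672 = (-46/(-240) - 282689) + 136672 = (-1/240*(-46) - 282689) + 136672 = (23/120 - 282689) + 136672 = -33922657/120 + 136672 = -17522017/120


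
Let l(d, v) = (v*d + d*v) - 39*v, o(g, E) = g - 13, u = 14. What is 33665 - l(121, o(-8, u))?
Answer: 37928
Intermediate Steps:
o(g, E) = -13 + g
l(d, v) = -39*v + 2*d*v (l(d, v) = (d*v + d*v) - 39*v = 2*d*v - 39*v = -39*v + 2*d*v)
33665 - l(121, o(-8, u)) = 33665 - (-13 - 8)*(-39 + 2*121) = 33665 - (-21)*(-39 + 242) = 33665 - (-21)*203 = 33665 - 1*(-4263) = 33665 + 4263 = 37928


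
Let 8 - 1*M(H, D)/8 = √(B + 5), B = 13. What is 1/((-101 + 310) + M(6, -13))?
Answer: 91/24459 + 8*√2/24459 ≈ 0.0041831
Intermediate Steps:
M(H, D) = 64 - 24*√2 (M(H, D) = 64 - 8*√(13 + 5) = 64 - 24*√2)
1/((-101 + 310) + M(6, -13)) = 1/((-101 + 310) + (64 - 24*√2)) = 1/(209 + (64 - 24*√2)) = 1/(273 - 24*√2)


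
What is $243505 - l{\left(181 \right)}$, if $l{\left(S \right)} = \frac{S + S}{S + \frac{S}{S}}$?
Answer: $\frac{22158774}{91} \approx 2.435 \cdot 10^{5}$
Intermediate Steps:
$l{\left(S \right)} = \frac{2 S}{1 + S}$ ($l{\left(S \right)} = \frac{2 S}{S + 1} = \frac{2 S}{1 + S}$)
$243505 - l{\left(181 \right)} = 243505 - 2 \cdot 181 \frac{1}{1 + 181} = 243505 - 2 \cdot 181 \cdot \frac{1}{182} = 243505 - \frac{181}{91} = \frac{22158774}{91}$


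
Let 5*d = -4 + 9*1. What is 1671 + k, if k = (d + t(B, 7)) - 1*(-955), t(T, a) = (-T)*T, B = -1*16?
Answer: 2371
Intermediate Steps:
B = -16
t(T, a) = -T²
d = 1 (d = (-4 + 9*1)/5 = (-4 + 9)/5 = (⅕)*5 = 1)
k = 700 (k = (1 - 1*(-16)²) - 1*(-955) = (1 - 1*256) + 955 = (1 - 256) + 955 = -255 + 955 = 700)
1671 + k = 1671 + 700 = 2371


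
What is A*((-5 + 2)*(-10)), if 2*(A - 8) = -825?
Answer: -12135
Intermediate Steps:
A = -809/2 (A = 8 + (½)*(-825) = 8 - 825/2 = -809/2 ≈ -404.50)
A*((-5 + 2)*(-10)) = -809*(-5 + 2)*(-10)/2 = -(-2427)*(-10)/2 = -809/2*30 = -12135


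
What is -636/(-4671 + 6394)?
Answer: -636/1723 ≈ -0.36912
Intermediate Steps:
-636/(-4671 + 6394) = -636/1723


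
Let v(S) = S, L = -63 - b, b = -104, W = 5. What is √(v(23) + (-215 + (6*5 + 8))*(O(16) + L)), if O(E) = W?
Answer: I*√8119 ≈ 90.105*I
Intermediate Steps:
O(E) = 5
L = 41 (L = -63 - 1*(-104) = -63 + 104 = 41)
√(v(23) + (-215 + (6*5 + 8))*(O(16) + L)) = √(23 + (-215 + (6*5 + 8))*(5 + 41)) = √(23 + (-215 + (30 + 8))*46) = √(23 + (-215 + 38)*46) = √(23 - 177*46) = √(23 - 8142) = √(-8119) = I*√8119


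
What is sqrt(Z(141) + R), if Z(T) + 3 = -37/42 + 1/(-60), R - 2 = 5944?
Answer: 193*sqrt(7035)/210 ≈ 77.085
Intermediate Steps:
R = 5946 (R = 2 + 5944 = 5946)
Z(T) = -1637/420 (Z(T) = -3 + (-37/42 + 1/(-60)) = -3 + (-37*1/42 + 1*(-1/60)) = -3 + (-37/42 - 1/60) = -3 - 377/420 = -1637/420)
sqrt(Z(141) + R) = sqrt(-1637/420 + 5946) = sqrt(2495683/420) = 193*sqrt(7035)/210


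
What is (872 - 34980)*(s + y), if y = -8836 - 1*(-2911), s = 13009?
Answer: -241621072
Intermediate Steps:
y = -5925 (y = -8836 + 2911 = -5925)
(872 - 34980)*(s + y) = (872 - 34980)*(13009 - 5925) = -34108*7084 = -241621072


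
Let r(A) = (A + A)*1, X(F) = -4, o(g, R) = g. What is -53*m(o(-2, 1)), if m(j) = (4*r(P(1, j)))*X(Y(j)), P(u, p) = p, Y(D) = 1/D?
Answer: -3392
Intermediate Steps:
Y(D) = 1/D
r(A) = 2*A (r(A) = (2*A)*1 = 2*A)
m(j) = -32*j (m(j) = (4*(2*j))*(-4) = (8*j)*(-4) = -32*j)
-53*m(o(-2, 1)) = -(-1696)*(-2) = -53*64 = -3392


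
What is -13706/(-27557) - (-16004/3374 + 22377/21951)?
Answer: 1435904748631/340157517903 ≈ 4.2213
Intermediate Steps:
-13706/(-27557) - (-16004/3374 + 22377/21951) = -13706*(-1/27557) - (-16004*1/3374 + 22377*(1/21951)) = 13706/27557 - (-8002/1687 + 7459/7317) = 13706/27557 - 1*(-45967301/12343779) = 13706/27557 + 45967301/12343779 = 1435904748631/340157517903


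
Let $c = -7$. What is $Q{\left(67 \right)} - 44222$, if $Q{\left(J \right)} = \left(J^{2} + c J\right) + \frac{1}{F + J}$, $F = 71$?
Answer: $- \frac{5547875}{138} \approx -40202.0$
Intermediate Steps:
$Q{\left(J \right)} = J^{2} + \frac{1}{71 + J} - 7 J$ ($Q{\left(J \right)} = \left(J^{2} - 7 J\right) + \frac{1}{71 + J} = J^{2} + \frac{1}{71 + J} - 7 J$)
$Q{\left(67 \right)} - 44222 = \frac{1 + 67^{3} - 33299 + 64 \cdot 67^{2}}{71 + 67} - 44222 = \frac{1 + 300763 - 33299 + 64 \cdot 4489}{138} - 44222 = \frac{1 + 300763 - 33299 + 287296}{138} - 44222 = \frac{1}{138} \cdot 554761 - 44222 = \frac{554761}{138} - 44222 = - \frac{5547875}{138}$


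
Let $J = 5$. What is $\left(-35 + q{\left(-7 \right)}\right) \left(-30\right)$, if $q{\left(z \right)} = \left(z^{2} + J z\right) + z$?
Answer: $840$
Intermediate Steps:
$q{\left(z \right)} = z^{2} + 6 z$ ($q{\left(z \right)} = \left(z^{2} + 5 z\right) + z = z^{2} + 6 z$)
$\left(-35 + q{\left(-7 \right)}\right) \left(-30\right) = \left(-35 - 7 \left(6 - 7\right)\right) \left(-30\right) = \left(-35 - -7\right) \left(-30\right) = \left(-35 + 7\right) \left(-30\right) = \left(-28\right) \left(-30\right) = 840$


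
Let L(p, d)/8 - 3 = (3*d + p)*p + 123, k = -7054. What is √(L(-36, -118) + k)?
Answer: √106274 ≈ 326.00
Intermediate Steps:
L(p, d) = 1008 + 8*p*(p + 3*d) (L(p, d) = 24 + 8*((3*d + p)*p + 123) = 24 + 8*((p + 3*d)*p + 123) = 24 + 8*(p*(p + 3*d) + 123) = 24 + 8*(123 + p*(p + 3*d)) = 24 + (984 + 8*p*(p + 3*d)) = 1008 + 8*p*(p + 3*d))
√(L(-36, -118) + k) = √((1008 + 8*(-36)² + 24*(-118)*(-36)) - 7054) = √((1008 + 8*1296 + 101952) - 7054) = √((1008 + 10368 + 101952) - 7054) = √(113328 - 7054) = √106274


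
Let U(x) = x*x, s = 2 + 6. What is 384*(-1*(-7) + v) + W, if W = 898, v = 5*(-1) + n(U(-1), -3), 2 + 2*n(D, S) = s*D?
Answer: 2818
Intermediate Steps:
s = 8
U(x) = x²
n(D, S) = -1 + 4*D (n(D, S) = -1 + (8*D)/2 = -1 + 4*D)
v = -2 (v = 5*(-1) + (-1 + 4*(-1)²) = -5 + (-1 + 4*1) = -5 + (-1 + 4) = -5 + 3 = -2)
384*(-1*(-7) + v) + W = 384*(-1*(-7) - 2) + 898 = 384*(7 - 2) + 898 = 384*5 + 898 = 1920 + 898 = 2818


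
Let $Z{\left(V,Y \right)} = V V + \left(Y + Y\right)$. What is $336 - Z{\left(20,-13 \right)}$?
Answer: $-38$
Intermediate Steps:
$Z{\left(V,Y \right)} = V^{2} + 2 Y$
$336 - Z{\left(20,-13 \right)} = 336 - \left(20^{2} + 2 \left(-13\right)\right) = 336 - \left(400 - 26\right) = 336 - 374 = -38$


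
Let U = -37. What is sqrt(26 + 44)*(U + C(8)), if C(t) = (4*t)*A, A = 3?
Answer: 59*sqrt(70) ≈ 493.63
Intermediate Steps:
C(t) = 12*t (C(t) = (4*t)*3 = 12*t)
sqrt(26 + 44)*(U + C(8)) = sqrt(26 + 44)*(-37 + 12*8) = sqrt(70)*(-37 + 96) = sqrt(70)*59 = 59*sqrt(70)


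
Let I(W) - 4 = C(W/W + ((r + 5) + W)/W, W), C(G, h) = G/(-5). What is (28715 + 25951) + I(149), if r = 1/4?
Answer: 162915387/2980 ≈ 54670.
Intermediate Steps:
r = 1/4 ≈ 0.25000
C(G, h) = -G/5 (C(G, h) = G*(-1/5) = -G/5)
I(W) = 19/5 - (21/4 + W)/(5*W) (I(W) = 4 - (W/W + ((1/4 + 5) + W)/W)/5 = 4 - (1 + (21/4 + W)/W)/5 = 4 + (-1/5 - (21/4 + W)/(5*W)) = 19/5 - (21/4 + W)/(5*W))
(28715 + 25951) + I(149) = (28715 + 25951) + (3/20)*(-7 + 24*149)/149 = 54666 + (3/20)*(1/149)*(-7 + 3576) = 54666 + (3/20)*(1/149)*3569 = 54666 + 10707/2980 = 162915387/2980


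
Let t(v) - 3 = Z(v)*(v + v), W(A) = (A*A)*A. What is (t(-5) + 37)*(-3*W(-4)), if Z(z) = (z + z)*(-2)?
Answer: -30720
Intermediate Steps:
Z(z) = -4*z (Z(z) = (2*z)*(-2) = -4*z)
W(A) = A**3 (W(A) = A**2*A = A**3)
t(v) = 3 - 8*v**2 (t(v) = 3 + (-4*v)*(v + v) = 3 + (-4*v)*(2*v) = 3 - 8*v**2)
(t(-5) + 37)*(-3*W(-4)) = ((3 - 8*(-5)**2) + 37)*(-3*(-4)**3) = ((3 - 8*25) + 37)*(-3*(-64)) = ((3 - 200) + 37)*192 = (-197 + 37)*192 = -160*192 = -30720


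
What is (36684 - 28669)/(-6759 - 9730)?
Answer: -8015/16489 ≈ -0.48608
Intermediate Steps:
(36684 - 28669)/(-6759 - 9730) = 8015/(-16489) = 8015*(-1/16489) = -8015/16489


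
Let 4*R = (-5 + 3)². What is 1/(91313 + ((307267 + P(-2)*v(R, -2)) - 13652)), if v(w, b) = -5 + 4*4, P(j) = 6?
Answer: 1/384994 ≈ 2.5974e-6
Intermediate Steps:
R = 1 (R = (-5 + 3)²/4 = (¼)*(-2)² = (¼)*4 = 1)
v(w, b) = 11 (v(w, b) = -5 + 16 = 11)
1/(91313 + ((307267 + P(-2)*v(R, -2)) - 13652)) = 1/(91313 + ((307267 + 6*11) - 13652)) = 1/(91313 + ((307267 + 66) - 13652)) = 1/(91313 + (307333 - 13652)) = 1/(91313 + 293681) = 1/384994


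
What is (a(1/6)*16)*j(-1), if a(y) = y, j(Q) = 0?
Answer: 0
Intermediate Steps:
(a(1/6)*16)*j(-1) = (16/6)*0 = ((⅙)*16)*0 = (8/3)*0 = 0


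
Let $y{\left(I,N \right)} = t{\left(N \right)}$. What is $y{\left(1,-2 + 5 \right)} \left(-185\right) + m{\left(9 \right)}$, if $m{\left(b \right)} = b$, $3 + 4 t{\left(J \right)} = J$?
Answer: $9$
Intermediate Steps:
$t{\left(J \right)} = - \frac{3}{4} + \frac{J}{4}$
$y{\left(I,N \right)} = - \frac{3}{4} + \frac{N}{4}$
$y{\left(1,-2 + 5 \right)} \left(-185\right) + m{\left(9 \right)} = \left(- \frac{3}{4} + \frac{-2 + 5}{4}\right) \left(-185\right) + 9 = \left(- \frac{3}{4} + \frac{1}{4} \cdot 3\right) \left(-185\right) + 9 = \left(- \frac{3}{4} + \frac{3}{4}\right) \left(-185\right) + 9 = 0 \left(-185\right) + 9 = 0 + 9 = 9$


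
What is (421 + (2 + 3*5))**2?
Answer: 191844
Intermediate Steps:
(421 + (2 + 3*5))**2 = (421 + (2 + 15))**2 = (421 + 17)**2 = 438**2 = 191844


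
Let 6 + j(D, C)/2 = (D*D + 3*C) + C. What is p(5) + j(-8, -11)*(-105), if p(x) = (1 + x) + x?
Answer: -2929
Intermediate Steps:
j(D, C) = -12 + 2*D² + 8*C (j(D, C) = -12 + 2*((D*D + 3*C) + C) = -12 + 2*((D² + 3*C) + C) = -12 + 2*(D² + 4*C) = -12 + (2*D² + 8*C) = -12 + 2*D² + 8*C)
p(x) = 1 + 2*x
p(5) + j(-8, -11)*(-105) = (1 + 2*5) + (-12 + 2*(-8)² + 8*(-11))*(-105) = (1 + 10) + (-12 + 2*64 - 88)*(-105) = 11 + (-12 + 128 - 88)*(-105) = 11 + 28*(-105) = 11 - 2940 = -2929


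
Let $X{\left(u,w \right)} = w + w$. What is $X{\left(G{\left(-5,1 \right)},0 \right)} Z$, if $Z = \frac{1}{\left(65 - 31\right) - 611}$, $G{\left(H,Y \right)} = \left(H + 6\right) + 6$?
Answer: $0$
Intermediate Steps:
$G{\left(H,Y \right)} = 12 + H$ ($G{\left(H,Y \right)} = \left(6 + H\right) + 6 = 12 + H$)
$Z = - \frac{1}{577}$ ($Z = \frac{1}{34 - 611} = \frac{1}{-577} = - \frac{1}{577} \approx -0.0017331$)
$X{\left(u,w \right)} = 2 w$
$X{\left(G{\left(-5,1 \right)},0 \right)} Z = 2 \cdot 0 \left(- \frac{1}{577}\right) = 0 \left(- \frac{1}{577}\right) = 0$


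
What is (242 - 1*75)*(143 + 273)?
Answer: 69472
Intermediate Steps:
(242 - 1*75)*(143 + 273) = (242 - 75)*416 = 167*416 = 69472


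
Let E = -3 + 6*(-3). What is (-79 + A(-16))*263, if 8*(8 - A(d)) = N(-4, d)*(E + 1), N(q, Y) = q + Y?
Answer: -31823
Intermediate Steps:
N(q, Y) = Y + q
E = -21 (E = -3 - 18 = -21)
A(d) = -2 + 5*d/2 (A(d) = 8 - (d - 4)*(-21 + 1)/8 = 8 - (-4 + d)*(-20)/8 = 8 - (80 - 20*d)/8 = 8 + (-10 + 5*d/2) = -2 + 5*d/2)
(-79 + A(-16))*263 = (-79 + (-2 + (5/2)*(-16)))*263 = (-79 + (-2 - 40))*263 = (-79 - 42)*263 = -121*263 = -31823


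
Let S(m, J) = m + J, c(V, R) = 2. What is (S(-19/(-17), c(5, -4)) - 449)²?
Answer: 57456400/289 ≈ 1.9881e+5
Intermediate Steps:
S(m, J) = J + m
(S(-19/(-17), c(5, -4)) - 449)² = ((2 - 19/(-17)) - 449)² = ((2 - 19*(-1/17)) - 449)² = ((2 + 19/17) - 449)² = (53/17 - 449)² = (-7580/17)² = 57456400/289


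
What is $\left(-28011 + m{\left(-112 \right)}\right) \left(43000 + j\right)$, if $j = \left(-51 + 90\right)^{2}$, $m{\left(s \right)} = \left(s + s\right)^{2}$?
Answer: $986807965$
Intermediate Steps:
$m{\left(s \right)} = 4 s^{2}$ ($m{\left(s \right)} = \left(2 s\right)^{2} = 4 s^{2}$)
$j = 1521$ ($j = 39^{2} = 1521$)
$\left(-28011 + m{\left(-112 \right)}\right) \left(43000 + j\right) = \left(-28011 + 4 \left(-112\right)^{2}\right) \left(43000 + 1521\right) = \left(-28011 + 4 \cdot 12544\right) 44521 = \left(-28011 + 50176\right) 44521 = 22165 \cdot 44521 = 986807965$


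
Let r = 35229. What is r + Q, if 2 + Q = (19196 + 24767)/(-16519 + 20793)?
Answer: 150604161/4274 ≈ 35237.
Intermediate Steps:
Q = 35415/4274 (Q = -2 + (19196 + 24767)/(-16519 + 20793) = -2 + 43963/4274 = 35415/4274 ≈ 8.2861)
r + Q = 35229 + 35415/4274 = 150604161/4274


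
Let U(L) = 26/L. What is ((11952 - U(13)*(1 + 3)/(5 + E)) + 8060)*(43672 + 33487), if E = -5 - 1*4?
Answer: 1544260226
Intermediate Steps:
E = -9 (E = -5 - 4 = -9)
((11952 - U(13)*(1 + 3)/(5 + E)) + 8060)*(43672 + 33487) = ((11952 - 26/13*(1 + 3)/(5 - 9)) + 8060)*(43672 + 33487) = ((11952 - 26*(1/13)*4/(-4)) + 8060)*77159 = ((11952 - 2*4*(-¼)) + 8060)*77159 = ((11952 - 2*(-1)) + 8060)*77159 = ((11952 - 1*(-2)) + 8060)*77159 = ((11952 + 2) + 8060)*77159 = (11954 + 8060)*77159 = 20014*77159 = 1544260226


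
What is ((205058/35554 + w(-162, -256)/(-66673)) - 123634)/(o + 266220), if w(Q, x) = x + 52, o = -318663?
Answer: 146529854654389/62157851835003 ≈ 2.3574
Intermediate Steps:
w(Q, x) = 52 + x
((205058/35554 + w(-162, -256)/(-66673)) - 123634)/(o + 266220) = ((205058/35554 + (52 - 256)/(-66673)) - 123634)/(-318663 + 266220) = ((205058*(1/35554) - 204*(-1/66673)) - 123634)/(-52443) = ((102529/17777 + 204/66673) - 123634)*(-1/52443) = (6839542525/1185245921 - 123634)*(-1/52443) = -146529854654389/1185245921*(-1/52443) = 146529854654389/62157851835003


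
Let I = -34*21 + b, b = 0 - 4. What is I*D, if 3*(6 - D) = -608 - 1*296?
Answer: -661996/3 ≈ -2.2067e+5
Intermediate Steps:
b = -4
D = 922/3 (D = 6 - (-608 - 1*296)/3 = 6 - (-608 - 296)/3 = 6 - ⅓*(-904) = 6 + 904/3 = 922/3 ≈ 307.33)
I = -718 (I = -34*21 - 4 = -714 - 4 = -718)
I*D = -718*922/3 = -661996/3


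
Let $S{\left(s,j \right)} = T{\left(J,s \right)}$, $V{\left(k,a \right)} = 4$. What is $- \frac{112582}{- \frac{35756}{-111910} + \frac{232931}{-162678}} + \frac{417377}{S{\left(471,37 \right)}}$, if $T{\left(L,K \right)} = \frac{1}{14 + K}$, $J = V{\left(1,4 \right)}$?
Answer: $\frac{107929832090531575}{532910359} \approx 2.0253 \cdot 10^{8}$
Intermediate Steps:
$J = 4$
$S{\left(s,j \right)} = \frac{1}{14 + s}$
$- \frac{112582}{- \frac{35756}{-111910} + \frac{232931}{-162678}} + \frac{417377}{S{\left(471,37 \right)}} = - \frac{112582}{- \frac{35756}{-111910} + \frac{232931}{-162678}} + \frac{417377}{\frac{1}{14 + 471}} = - \frac{112582}{\left(-35756\right) \left(- \frac{1}{111910}\right) + 232931 \left(- \frac{1}{162678}\right)} + \frac{417377}{\frac{1}{485}} = - \frac{112582}{\frac{17878}{55955} - \frac{232931}{162678}} + 417377 \frac{1}{\frac{1}{485}} = - \frac{112582}{- \frac{532910359}{479086710}} + 417377 \cdot 485 = \left(-112582\right) \left(- \frac{479086710}{532910359}\right) + 202427845 = \frac{53936539985220}{532910359} + 202427845 = \frac{107929832090531575}{532910359}$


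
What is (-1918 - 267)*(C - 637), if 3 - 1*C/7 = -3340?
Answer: -49739340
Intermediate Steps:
C = 23401 (C = 21 - 7*(-3340) = 21 + 23380 = 23401)
(-1918 - 267)*(C - 637) = (-1918 - 267)*(23401 - 637) = -2185*22764 = -49739340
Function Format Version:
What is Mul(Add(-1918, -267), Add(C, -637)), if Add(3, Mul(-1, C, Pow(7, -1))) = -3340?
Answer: -49739340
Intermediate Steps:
C = 23401 (C = Add(21, Mul(-7, -3340)) = Add(21, 23380) = 23401)
Mul(Add(-1918, -267), Add(C, -637)) = Mul(Add(-1918, -267), Add(23401, -637)) = Mul(-2185, 22764) = -49739340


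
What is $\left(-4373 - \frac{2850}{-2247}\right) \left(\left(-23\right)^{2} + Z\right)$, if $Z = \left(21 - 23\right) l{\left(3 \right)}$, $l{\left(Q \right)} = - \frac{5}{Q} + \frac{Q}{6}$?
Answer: $- \frac{5219436638}{2247} \approx -2.3228 \cdot 10^{6}$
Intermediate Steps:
$l{\left(Q \right)} = - \frac{5}{Q} + \frac{Q}{6}$ ($l{\left(Q \right)} = - \frac{5}{Q} + Q \frac{1}{6} = - \frac{5}{Q} + \frac{Q}{6}$)
$Z = \frac{7}{3}$ ($Z = \left(21 - 23\right) \left(- \frac{5}{3} + \frac{1}{6} \cdot 3\right) = - 2 \left(\left(-5\right) \frac{1}{3} + \frac{1}{2}\right) = - 2 \left(- \frac{5}{3} + \frac{1}{2}\right) = \left(-2\right) \left(- \frac{7}{6}\right) = \frac{7}{3} \approx 2.3333$)
$\left(-4373 - \frac{2850}{-2247}\right) \left(\left(-23\right)^{2} + Z\right) = \left(-4373 - \frac{2850}{-2247}\right) \left(\left(-23\right)^{2} + \frac{7}{3}\right) = \left(-4373 - - \frac{950}{749}\right) \left(529 + \frac{7}{3}\right) = \left(-4373 + \frac{950}{749}\right) \frac{1594}{3} = \left(- \frac{3274427}{749}\right) \frac{1594}{3} = - \frac{5219436638}{2247}$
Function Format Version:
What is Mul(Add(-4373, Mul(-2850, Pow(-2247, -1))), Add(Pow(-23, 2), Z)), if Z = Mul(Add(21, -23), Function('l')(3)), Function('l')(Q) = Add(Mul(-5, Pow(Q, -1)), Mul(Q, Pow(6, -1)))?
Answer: Rational(-5219436638, 2247) ≈ -2.3228e+6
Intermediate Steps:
Function('l')(Q) = Add(Mul(-5, Pow(Q, -1)), Mul(Rational(1, 6), Q)) (Function('l')(Q) = Add(Mul(-5, Pow(Q, -1)), Mul(Q, Rational(1, 6))) = Add(Mul(-5, Pow(Q, -1)), Mul(Rational(1, 6), Q)))
Z = Rational(7, 3) (Z = Mul(Add(21, -23), Add(Mul(-5, Pow(3, -1)), Mul(Rational(1, 6), 3))) = Mul(-2, Add(Mul(-5, Rational(1, 3)), Rational(1, 2))) = Mul(-2, Add(Rational(-5, 3), Rational(1, 2))) = Mul(-2, Rational(-7, 6)) = Rational(7, 3) ≈ 2.3333)
Mul(Add(-4373, Mul(-2850, Pow(-2247, -1))), Add(Pow(-23, 2), Z)) = Mul(Add(-4373, Mul(-2850, Pow(-2247, -1))), Add(Pow(-23, 2), Rational(7, 3))) = Mul(Add(-4373, Mul(-2850, Rational(-1, 2247))), Add(529, Rational(7, 3))) = Mul(Add(-4373, Rational(950, 749)), Rational(1594, 3)) = Mul(Rational(-3274427, 749), Rational(1594, 3)) = Rational(-5219436638, 2247)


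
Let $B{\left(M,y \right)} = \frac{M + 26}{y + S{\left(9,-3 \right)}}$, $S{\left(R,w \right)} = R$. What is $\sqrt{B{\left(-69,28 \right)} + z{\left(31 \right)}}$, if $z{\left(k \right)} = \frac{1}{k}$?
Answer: $\frac{36 i \sqrt{1147}}{1147} \approx 1.063 i$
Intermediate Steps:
$B{\left(M,y \right)} = \frac{26 + M}{9 + y}$ ($B{\left(M,y \right)} = \frac{M + 26}{y + 9} = \frac{26 + M}{9 + y}$)
$\sqrt{B{\left(-69,28 \right)} + z{\left(31 \right)}} = \sqrt{\frac{26 - 69}{9 + 28} + \frac{1}{31}} = \sqrt{\frac{1}{37} \left(-43\right) + \frac{1}{31}} = \sqrt{- \frac{43}{37} + \frac{1}{31}} = \sqrt{- \frac{1296}{1147}} = \frac{36 i \sqrt{1147}}{1147}$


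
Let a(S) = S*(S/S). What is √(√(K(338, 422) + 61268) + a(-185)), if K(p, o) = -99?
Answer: √(-185 + √61169) ≈ 7.8945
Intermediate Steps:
a(S) = S (a(S) = S*1 = S)
√(√(K(338, 422) + 61268) + a(-185)) = √(√(-99 + 61268) - 185) = √(√61169 - 185) = √(-185 + √61169)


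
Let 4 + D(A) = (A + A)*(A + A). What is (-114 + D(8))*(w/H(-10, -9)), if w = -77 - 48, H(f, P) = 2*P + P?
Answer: 5750/9 ≈ 638.89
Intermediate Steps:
H(f, P) = 3*P
D(A) = -4 + 4*A² (D(A) = -4 + (A + A)*(A + A) = -4 + (2*A)*(2*A) = -4 + 4*A²)
w = -125
(-114 + D(8))*(w/H(-10, -9)) = (-114 + (-4 + 4*8²))*(-125/(3*(-9))) = (-114 + (-4 + 4*64))*(-125/(-27)) = (-114 + (-4 + 256))*(-125*(-1/27)) = (-114 + 252)*(125/27) = 138*(125/27) = 5750/9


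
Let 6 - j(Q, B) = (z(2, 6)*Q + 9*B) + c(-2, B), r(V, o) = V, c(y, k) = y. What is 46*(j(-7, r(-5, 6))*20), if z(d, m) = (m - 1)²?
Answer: 209760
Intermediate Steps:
z(d, m) = (-1 + m)²
j(Q, B) = 8 - 25*Q - 9*B (j(Q, B) = 6 - (((-1 + 6)²*Q + 9*B) - 2) = 6 - ((5²*Q + 9*B) - 2) = 6 - ((25*Q + 9*B) - 2) = 6 - ((9*B + 25*Q) - 2) = 6 - (-2 + 9*B + 25*Q) = 6 + (2 - 25*Q - 9*B) = 8 - 25*Q - 9*B)
46*(j(-7, r(-5, 6))*20) = 46*((8 - 25*(-7) - 9*(-5))*20) = 46*((8 + 175 + 45)*20) = 46*(228*20) = 46*4560 = 209760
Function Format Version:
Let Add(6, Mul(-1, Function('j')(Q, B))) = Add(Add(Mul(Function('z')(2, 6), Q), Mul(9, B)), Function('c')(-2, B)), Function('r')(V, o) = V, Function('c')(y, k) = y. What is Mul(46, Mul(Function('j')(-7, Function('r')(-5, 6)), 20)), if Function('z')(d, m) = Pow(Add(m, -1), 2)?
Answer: 209760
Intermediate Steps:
Function('z')(d, m) = Pow(Add(-1, m), 2)
Function('j')(Q, B) = Add(8, Mul(-25, Q), Mul(-9, B)) (Function('j')(Q, B) = Add(6, Mul(-1, Add(Add(Mul(Pow(Add(-1, 6), 2), Q), Mul(9, B)), -2))) = Add(6, Mul(-1, Add(Add(Mul(Pow(5, 2), Q), Mul(9, B)), -2))) = Add(6, Mul(-1, Add(Add(Mul(25, Q), Mul(9, B)), -2))) = Add(6, Mul(-1, Add(Add(Mul(9, B), Mul(25, Q)), -2))) = Add(6, Mul(-1, Add(-2, Mul(9, B), Mul(25, Q)))) = Add(6, Add(2, Mul(-25, Q), Mul(-9, B))) = Add(8, Mul(-25, Q), Mul(-9, B)))
Mul(46, Mul(Function('j')(-7, Function('r')(-5, 6)), 20)) = Mul(46, Mul(Add(8, Mul(-25, -7), Mul(-9, -5)), 20)) = Mul(46, Mul(Add(8, 175, 45), 20)) = Mul(46, Mul(228, 20)) = Mul(46, 4560) = 209760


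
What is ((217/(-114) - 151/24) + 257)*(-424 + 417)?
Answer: -794185/456 ≈ -1741.6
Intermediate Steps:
((217/(-114) - 151/24) + 257)*(-424 + 417) = ((217*(-1/114) - 151*1/24) + 257)*(-7) = ((-217/114 - 151/24) + 257)*(-7) = (-3737/456 + 257)*(-7) = (113455/456)*(-7) = -794185/456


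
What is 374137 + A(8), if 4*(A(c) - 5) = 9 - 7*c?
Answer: 1496521/4 ≈ 3.7413e+5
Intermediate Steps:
A(c) = 29/4 - 7*c/4 (A(c) = 5 + (9 - 7*c)/4 = 5 + (9/4 - 7*c/4) = 29/4 - 7*c/4)
374137 + A(8) = 374137 + (29/4 - 7/4*8) = 374137 + (29/4 - 14) = 374137 - 27/4 = 1496521/4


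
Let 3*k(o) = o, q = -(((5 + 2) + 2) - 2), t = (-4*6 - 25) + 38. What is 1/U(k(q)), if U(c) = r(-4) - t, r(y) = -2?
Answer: ⅑ ≈ 0.11111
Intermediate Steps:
t = -11 (t = (-24 - 25) + 38 = -49 + 38 = -11)
q = -7 (q = -((7 + 2) - 2) = -(9 - 2) = -1*7 = -7)
k(o) = o/3
U(c) = 9 (U(c) = -2 - 1*(-11) = -2 + 11 = 9)
1/U(k(q)) = 1/9 = ⅑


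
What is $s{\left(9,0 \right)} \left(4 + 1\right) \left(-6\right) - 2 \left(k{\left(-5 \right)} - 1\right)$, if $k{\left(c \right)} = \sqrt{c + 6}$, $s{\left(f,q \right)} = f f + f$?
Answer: $-2700$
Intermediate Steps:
$s{\left(f,q \right)} = f + f^{2}$ ($s{\left(f,q \right)} = f^{2} + f = f + f^{2}$)
$k{\left(c \right)} = \sqrt{6 + c}$
$s{\left(9,0 \right)} \left(4 + 1\right) \left(-6\right) - 2 \left(k{\left(-5 \right)} - 1\right) = 9 \left(1 + 9\right) \left(4 + 1\right) \left(-6\right) - 2 \left(\sqrt{6 - 5} - 1\right) = 9 \cdot 10 \cdot 5 \left(-6\right) - 2 \left(\sqrt{1} - 1\right) = 90 \left(-30\right) - 2 \left(1 - 1\right) = -2700 - 0 = -2700 + 0 = -2700$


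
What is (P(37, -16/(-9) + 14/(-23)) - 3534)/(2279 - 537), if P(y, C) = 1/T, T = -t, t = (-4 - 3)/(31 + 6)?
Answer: -24701/12194 ≈ -2.0257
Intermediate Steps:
t = -7/37 ≈ -0.18919
T = 7/37 (T = -1*(-7/37) = 7/37 ≈ 0.18919)
P(y, C) = 37/7 (P(y, C) = 1/(7/37) = 37/7)
(P(37, -16/(-9) + 14/(-23)) - 3534)/(2279 - 537) = (37/7 - 3534)/(2279 - 537) = -24701/7/1742 = -24701/7*1/1742 = -24701/12194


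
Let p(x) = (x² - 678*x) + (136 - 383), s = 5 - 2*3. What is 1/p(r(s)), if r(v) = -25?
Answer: 1/17328 ≈ 5.7710e-5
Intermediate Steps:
s = -1 (s = 5 - 6 = -1)
p(x) = -247 + x² - 678*x (p(x) = (x² - 678*x) - 247 = -247 + x² - 678*x)
1/p(r(s)) = 1/(-247 + (-25)² - 678*(-25)) = 1/(-247 + 625 + 16950) = 1/17328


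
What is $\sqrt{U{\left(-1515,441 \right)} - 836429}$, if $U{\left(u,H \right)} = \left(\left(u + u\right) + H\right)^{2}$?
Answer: $2 \sqrt{1466623} \approx 2422.1$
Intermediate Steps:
$U{\left(u,H \right)} = \left(H + 2 u\right)^{2}$ ($U{\left(u,H \right)} = \left(2 u + H\right)^{2} = \left(H + 2 u\right)^{2}$)
$\sqrt{U{\left(-1515,441 \right)} - 836429} = \sqrt{\left(441 + 2 \left(-1515\right)\right)^{2} - 836429} = \sqrt{\left(441 - 3030\right)^{2} - 836429} = \sqrt{\left(-2589\right)^{2} - 836429} = \sqrt{6702921 - 836429} = \sqrt{5866492} = 2 \sqrt{1466623}$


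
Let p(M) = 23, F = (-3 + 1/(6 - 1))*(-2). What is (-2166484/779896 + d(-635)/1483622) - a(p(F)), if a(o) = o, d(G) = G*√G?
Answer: -5026023/194974 - 635*I*√635/1483622 ≈ -25.778 - 0.010785*I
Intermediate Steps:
d(G) = G^(3/2)
F = 28/5 (F = (-3 + 1/5)*(-2) = (-3 + ⅕)*(-2) = -14/5*(-2) = 28/5 ≈ 5.6000)
(-2166484/779896 + d(-635)/1483622) - a(p(F)) = (-2166484/779896 + (-635)^(3/2)/1483622) - 1*23 = (-2166484*1/779896 - 635*I*√635*(1/1483622)) - 23 = (-541621/194974 - 635*I*√635/1483622) - 23 = -5026023/194974 - 635*I*√635/1483622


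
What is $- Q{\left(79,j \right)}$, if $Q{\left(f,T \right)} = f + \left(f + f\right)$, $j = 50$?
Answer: $-237$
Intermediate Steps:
$Q{\left(f,T \right)} = 3 f$ ($Q{\left(f,T \right)} = f + 2 f = 3 f$)
$- Q{\left(79,j \right)} = - 3 \cdot 79 = \left(-1\right) 237 = -237$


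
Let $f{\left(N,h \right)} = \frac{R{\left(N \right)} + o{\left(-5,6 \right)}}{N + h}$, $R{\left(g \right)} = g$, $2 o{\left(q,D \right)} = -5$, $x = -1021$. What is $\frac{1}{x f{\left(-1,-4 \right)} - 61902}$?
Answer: $- \frac{10}{626167} \approx -1.597 \cdot 10^{-5}$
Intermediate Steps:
$o{\left(q,D \right)} = - \frac{5}{2}$ ($o{\left(q,D \right)} = \frac{1}{2} \left(-5\right) = - \frac{5}{2}$)
$f{\left(N,h \right)} = \frac{- \frac{5}{2} + N}{N + h}$ ($f{\left(N,h \right)} = \frac{N - \frac{5}{2}}{N + h} = \frac{- \frac{5}{2} + N}{N + h}$)
$\frac{1}{x f{\left(-1,-4 \right)} - 61902} = \frac{1}{- 1021 \frac{- \frac{5}{2} - 1}{-1 - 4} - 61902} = \frac{1}{- 1021 \frac{1}{-5} \left(- \frac{7}{2}\right) - 61902} = \frac{1}{- 1021 \left(\left(- \frac{1}{5}\right) \left(- \frac{7}{2}\right)\right) - 61902} = \frac{1}{\left(-1021\right) \frac{7}{10} - 61902} = \frac{1}{- \frac{7147}{10} - 61902} = \frac{1}{- \frac{626167}{10}} = - \frac{10}{626167}$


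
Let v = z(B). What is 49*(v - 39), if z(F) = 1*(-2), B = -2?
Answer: -2009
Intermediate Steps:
z(F) = -2
v = -2
49*(v - 39) = 49*(-2 - 39) = 49*(-41) = -2009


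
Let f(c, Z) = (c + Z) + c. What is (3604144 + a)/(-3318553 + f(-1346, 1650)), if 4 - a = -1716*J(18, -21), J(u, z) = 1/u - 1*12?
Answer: -10750954/9958785 ≈ -1.0795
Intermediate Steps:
f(c, Z) = Z + 2*c (f(c, Z) = (Z + c) + c = Z + 2*c)
J(u, z) = -12 + 1/u (J(u, z) = 1/u - 12 = -12 + 1/u)
a = -61478/3 (a = 4 - (-1716)*(-12 + 1/18) = 4 - (-1716)*(-215)/18 = 4 - 1*61490/3 = 4 - 61490/3 = -61478/3 ≈ -20493.)
(3604144 + a)/(-3318553 + f(-1346, 1650)) = (3604144 - 61478/3)/(-3318553 + (1650 + 2*(-1346))) = 10750954/(3*(-3318553 + (1650 - 2692))) = 10750954/(3*(-3318553 - 1042)) = (10750954/3)/(-3319595) = (10750954/3)*(-1/3319595) = -10750954/9958785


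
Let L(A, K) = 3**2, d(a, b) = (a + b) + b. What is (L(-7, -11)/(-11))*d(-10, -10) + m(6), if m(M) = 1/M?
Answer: 1631/66 ≈ 24.712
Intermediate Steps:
d(a, b) = a + 2*b
L(A, K) = 9
(L(-7, -11)/(-11))*d(-10, -10) + m(6) = (9/(-11))*(-10 + 2*(-10)) + 1/6 = (9*(-1/11))*(-10 - 20) + 1/6 = -9/11*(-30) + 1/6 = 270/11 + 1/6 = 1631/66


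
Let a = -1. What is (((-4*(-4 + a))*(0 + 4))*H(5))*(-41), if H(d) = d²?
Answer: -82000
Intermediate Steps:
(((-4*(-4 + a))*(0 + 4))*H(5))*(-41) = (((-4*(-4 - 1))*(0 + 4))*5²)*(-41) = ((-4*(-5)*4)*25)*(-41) = ((20*4)*25)*(-41) = (80*25)*(-41) = 2000*(-41) = -82000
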